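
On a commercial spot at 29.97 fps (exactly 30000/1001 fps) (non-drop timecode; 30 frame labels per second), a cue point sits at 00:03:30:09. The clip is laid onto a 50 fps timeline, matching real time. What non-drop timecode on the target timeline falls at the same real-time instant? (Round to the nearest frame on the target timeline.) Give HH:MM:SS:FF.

Source frame index: (0×3600 + 3×60 + 30) × 30 + 9 = 6309.
Real time: 6309 / (30000/1001) = 2105103/10000 s.
Target frame: (2105103/10000) × (50) = 2105103/200 ≈ 10525.515 → 10526.
At 50 labels/s: frame 10526 → 00:03:30:26.

00:03:30:26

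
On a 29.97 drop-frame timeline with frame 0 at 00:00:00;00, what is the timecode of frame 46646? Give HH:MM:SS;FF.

Ten DF minutes hold 17982 frames, so frame 46646 lies in block 2 (frames 35964–53945) with 10682 frames into that block.
The block's first minute is 1800 frames and the rest 1798 each; 10682 frames reaches minute 5, so 2 × 18 + 5 × 2 = 46 labels have been skipped so far.
Adding those back, label number 46646 + 46 = 46692 at 30 labels/s is 1556 s + 12 f = 0 h 25 min 56 s frame 12, i.e. 00:25:56;12.

00:25:56;12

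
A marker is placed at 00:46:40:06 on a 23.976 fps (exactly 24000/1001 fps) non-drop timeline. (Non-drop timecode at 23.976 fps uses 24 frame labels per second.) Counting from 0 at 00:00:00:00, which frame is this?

Total seconds to the label: (0 × 3600 + 46 × 60 + 40) = 2800.
Frame index = 2800 × 24 + 6 = 67206.

67206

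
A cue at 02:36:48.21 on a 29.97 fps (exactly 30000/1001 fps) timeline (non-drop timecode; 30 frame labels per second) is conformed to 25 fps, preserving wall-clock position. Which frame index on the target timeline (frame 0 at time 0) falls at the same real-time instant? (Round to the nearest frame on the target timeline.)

frame 235453

Source frame index: (2×3600 + 36×60 + 48) × 30 + 21 = 282261.
Real time: 282261 / (30000/1001) = 94181087/10000 s.
Target frame: (94181087/10000) × (25) = 94181087/400 ≈ 235452.717 → 235453.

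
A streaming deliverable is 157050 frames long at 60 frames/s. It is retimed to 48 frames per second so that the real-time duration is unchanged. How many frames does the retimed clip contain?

125640 frames

Target frames = source frames × (target rate / source rate) = 157050 × (48)/(60) = 157050 × 4/5 = 125640.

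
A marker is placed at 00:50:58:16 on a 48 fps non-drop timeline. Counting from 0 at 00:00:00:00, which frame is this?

Total seconds to the label: (0 × 3600 + 50 × 60 + 58) = 3058.
Frame index = 3058 × 48 + 16 = 146800.

frame 146800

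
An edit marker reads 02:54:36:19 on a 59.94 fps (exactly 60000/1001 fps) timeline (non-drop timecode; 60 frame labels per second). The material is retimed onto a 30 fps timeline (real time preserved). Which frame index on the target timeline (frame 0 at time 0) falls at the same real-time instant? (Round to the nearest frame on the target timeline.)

frame 314604

Source frame index: (2×3600 + 54×60 + 36) × 60 + 19 = 628579.
Real time: 628579 / (60000/1001) = 629207579/60000 s.
Target frame: (629207579/60000) × (30) = 629207579/2000 ≈ 314603.790 → 314604.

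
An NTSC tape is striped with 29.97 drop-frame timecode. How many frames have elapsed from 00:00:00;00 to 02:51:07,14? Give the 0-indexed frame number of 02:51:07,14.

307716

Complete 10-minute blocks: 17, each 17982 frames → 305694.
Remaining 1 whole minute in the current block: 1800 + 0 × 1798 = 1800 frames.
Within the current minute: 7 × 30 + 14 − 2 = 222 (labels ;00/;01 skipped at this minute). Total = 305694 + 1800 + 222 = 307716.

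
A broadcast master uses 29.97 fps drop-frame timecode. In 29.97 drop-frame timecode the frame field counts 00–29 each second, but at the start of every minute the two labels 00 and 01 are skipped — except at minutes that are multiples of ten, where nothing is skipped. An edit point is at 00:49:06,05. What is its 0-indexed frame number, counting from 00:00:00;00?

Complete 10-minute blocks: 4, each 17982 frames → 71928.
Remaining 9 whole minutes in the current block: 1800 + 8 × 1798 = 16184 frames.
Within the current minute: 6 × 30 + 5 − 2 = 183 (labels ;00/;01 skipped at this minute). Total = 71928 + 16184 + 183 = 88295.

88295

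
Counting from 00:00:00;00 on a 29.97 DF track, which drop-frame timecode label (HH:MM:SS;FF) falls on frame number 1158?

Each 10-minute DF block holds 10 × 60 × 30 − 9 × 2 = 17982 frames. 1158 ÷ 17982 → 0 full blocks, remainder 1158.
Within the partial block the first minute is 1800 frames and each further minute 1798, so 0 further minute boundaries passed. Total skipped labels = 18 × 0 + 2 × 0 = 0.
Non-drop label index = 1158 + 0 = 1158; at 30 labels/s that is 00:00:38:18, i.e. DF 00:00:38;18.

00:00:38;18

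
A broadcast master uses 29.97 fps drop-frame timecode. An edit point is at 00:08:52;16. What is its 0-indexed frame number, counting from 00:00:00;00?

Complete 10-minute blocks: 0, each 17982 frames → 0.
Remaining 8 whole minutes in the current block: 1800 + 7 × 1798 = 14386 frames.
Within the current minute: 52 × 30 + 16 − 2 = 1574 (labels ;00/;01 skipped at this minute). Total = 0 + 14386 + 1574 = 15960.

15960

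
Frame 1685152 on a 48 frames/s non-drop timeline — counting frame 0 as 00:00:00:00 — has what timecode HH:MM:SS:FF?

1685152 ÷ 48 = 35107 full seconds, remainder 16 frames.
35107 s = 9 h 45 min 7 s.
Timecode: 09:45:07:16.

09:45:07:16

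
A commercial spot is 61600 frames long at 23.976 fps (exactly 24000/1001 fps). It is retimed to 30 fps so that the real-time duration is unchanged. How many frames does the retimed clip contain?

Target frames = source frames × (target rate / source rate) = 61600 × (30)/(24000/1001) = 61600 × 1001/800 = 77077.

77077 frames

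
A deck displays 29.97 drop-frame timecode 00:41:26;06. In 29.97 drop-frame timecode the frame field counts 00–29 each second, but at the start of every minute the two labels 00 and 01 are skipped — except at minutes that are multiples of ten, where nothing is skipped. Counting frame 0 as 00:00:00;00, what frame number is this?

As if non-drop at 30 labels/s: (0 × 3600 + 41 × 60 + 26) × 30 + 6 = 74586.
Minute boundaries passed: 41; those not divisible by 10: 41 − 4 = 37; dropped labels = 2 × 37 = 74.
Actual frame index = 74586 − 74 = 74512.

74512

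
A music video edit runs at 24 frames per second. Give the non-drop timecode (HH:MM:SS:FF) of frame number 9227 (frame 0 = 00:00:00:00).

9227 ÷ 24 = 384 full seconds, remainder 11 frames.
384 s = 0 h 6 min 24 s.
Timecode: 00:06:24:11.

00:06:24:11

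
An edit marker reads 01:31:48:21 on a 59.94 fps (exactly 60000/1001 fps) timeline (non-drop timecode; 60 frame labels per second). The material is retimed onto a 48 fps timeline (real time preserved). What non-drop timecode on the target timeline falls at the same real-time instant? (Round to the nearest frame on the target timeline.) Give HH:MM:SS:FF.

01:31:53:41

Source frame index: (1×3600 + 31×60 + 48) × 60 + 21 = 330501.
Real time: 330501 / (60000/1001) = 110277167/20000 s.
Target frame: (110277167/20000) × (48) = 330831501/1250 ≈ 264665.201 → 264665.
At 48 labels/s: frame 264665 → 01:31:53:41.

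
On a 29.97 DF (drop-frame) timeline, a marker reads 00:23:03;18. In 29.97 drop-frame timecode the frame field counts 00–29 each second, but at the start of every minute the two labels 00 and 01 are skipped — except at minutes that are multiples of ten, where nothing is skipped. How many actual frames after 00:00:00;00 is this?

41466

As if non-drop at 30 labels/s: (0 × 3600 + 23 × 60 + 3) × 30 + 18 = 41508.
Minute boundaries passed: 23; those not divisible by 10: 23 − 2 = 21; dropped labels = 2 × 21 = 42.
Actual frame index = 41508 − 42 = 41466.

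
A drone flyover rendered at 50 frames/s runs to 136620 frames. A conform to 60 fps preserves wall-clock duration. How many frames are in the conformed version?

163944 frames

Target frames = source frames × (target rate / source rate) = 136620 × (60)/(50) = 136620 × 6/5 = 163944.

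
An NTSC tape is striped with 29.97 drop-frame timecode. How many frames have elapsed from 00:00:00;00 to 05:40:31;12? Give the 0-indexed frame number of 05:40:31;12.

612330

Complete 10-minute blocks: 34, each 17982 frames → 611388.
Remaining 0 whole minutes in the current block: 0 frames.
Within the current minute: 31 × 30 + 12 = 942. Total = 611388 + 0 + 942 = 612330.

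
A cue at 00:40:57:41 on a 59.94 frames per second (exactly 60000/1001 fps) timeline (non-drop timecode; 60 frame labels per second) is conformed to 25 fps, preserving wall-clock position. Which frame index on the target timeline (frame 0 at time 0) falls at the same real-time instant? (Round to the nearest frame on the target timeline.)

frame 61504

Source frame index: (0×3600 + 40×60 + 57) × 60 + 41 = 147461.
Real time: 147461 / (60000/1001) = 147608461/60000 s.
Target frame: (147608461/60000) × (25) = 147608461/2400 ≈ 61503.525 → 61504.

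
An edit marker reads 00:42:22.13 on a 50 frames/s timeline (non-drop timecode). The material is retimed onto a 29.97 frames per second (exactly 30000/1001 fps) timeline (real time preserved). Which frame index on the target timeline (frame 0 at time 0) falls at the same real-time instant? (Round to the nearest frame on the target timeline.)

Source frame index: (0×3600 + 42×60 + 22) × 50 + 13 = 127113.
Real time: 127113 / (50) = 127113/50 s.
Target frame: (127113/50) × (30000/1001) = 10895400/143 ≈ 76191.608 → 76192.

frame 76192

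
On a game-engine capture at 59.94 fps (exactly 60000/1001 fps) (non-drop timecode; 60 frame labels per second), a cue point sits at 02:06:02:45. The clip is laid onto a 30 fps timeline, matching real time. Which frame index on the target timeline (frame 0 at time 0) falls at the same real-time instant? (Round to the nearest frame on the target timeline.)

Source frame index: (2×3600 + 6×60 + 2) × 60 + 45 = 453765.
Real time: 453765 / (60000/1001) = 30281251/4000 s.
Target frame: (30281251/4000) × (30) = 90843753/400 ≈ 227109.383 → 227109.

frame 227109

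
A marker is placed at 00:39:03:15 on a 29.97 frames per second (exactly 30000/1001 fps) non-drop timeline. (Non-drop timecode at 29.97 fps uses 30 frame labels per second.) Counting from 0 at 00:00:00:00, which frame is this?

Total seconds to the label: (0 × 3600 + 39 × 60 + 3) = 2343.
Frame index = 2343 × 30 + 15 = 70305.

70305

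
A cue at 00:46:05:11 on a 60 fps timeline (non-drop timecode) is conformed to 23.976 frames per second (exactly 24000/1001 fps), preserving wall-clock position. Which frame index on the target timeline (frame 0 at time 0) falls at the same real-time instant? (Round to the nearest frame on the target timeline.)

frame 66298

Source frame index: (0×3600 + 46×60 + 5) × 60 + 11 = 165911.
Real time: 165911 / (60) = 165911/60 s.
Target frame: (165911/60) × (24000/1001) = 66364400/1001 ≈ 66298.102 → 66298.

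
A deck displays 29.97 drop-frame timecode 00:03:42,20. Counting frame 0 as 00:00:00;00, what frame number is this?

As if non-drop at 30 labels/s: (0 × 3600 + 3 × 60 + 42) × 30 + 20 = 6680.
Minute boundaries passed: 3; those not divisible by 10: 3 − 0 = 3; dropped labels = 2 × 3 = 6.
Actual frame index = 6680 − 6 = 6674.

6674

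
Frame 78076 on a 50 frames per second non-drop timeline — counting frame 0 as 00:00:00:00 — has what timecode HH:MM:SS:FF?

00:26:01:26

78076 ÷ 50 = 1561 full seconds, remainder 26 frames.
1561 s = 0 h 26 min 1 s.
Timecode: 00:26:01:26.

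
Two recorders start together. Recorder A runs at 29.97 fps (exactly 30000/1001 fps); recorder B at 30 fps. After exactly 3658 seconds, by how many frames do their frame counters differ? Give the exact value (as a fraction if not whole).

109740/1001 frames

A emits 30000/1001 × 3658 = 109740000/1001 frames; B emits 30 × 3658 = 109740.
Difference = 109740/1001 frames (≈ 109.6304); B is ahead of A.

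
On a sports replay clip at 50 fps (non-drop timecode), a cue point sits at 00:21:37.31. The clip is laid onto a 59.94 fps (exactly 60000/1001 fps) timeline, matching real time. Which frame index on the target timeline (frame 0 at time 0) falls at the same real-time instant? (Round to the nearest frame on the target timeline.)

Source frame index: (0×3600 + 21×60 + 37) × 50 + 31 = 64881.
Real time: 64881 / (50) = 64881/50 s.
Target frame: (64881/50) × (60000/1001) = 77857200/1001 ≈ 77779.421 → 77779.

frame 77779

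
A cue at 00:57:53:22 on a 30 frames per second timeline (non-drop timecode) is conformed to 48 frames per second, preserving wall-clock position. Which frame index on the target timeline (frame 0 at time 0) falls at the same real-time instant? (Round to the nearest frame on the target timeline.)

Source frame index: (0×3600 + 57×60 + 53) × 30 + 22 = 104212.
Real time: 104212 / (30) = 52106/15 s.
Target frame: (52106/15) × (48) = 833696/5 ≈ 166739.200 → 166739.

frame 166739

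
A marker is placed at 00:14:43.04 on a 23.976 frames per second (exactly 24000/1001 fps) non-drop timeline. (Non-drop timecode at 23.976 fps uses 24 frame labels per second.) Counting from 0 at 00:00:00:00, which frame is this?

frame 21196

Total seconds to the label: (0 × 3600 + 14 × 60 + 43) = 883.
Frame index = 883 × 24 + 4 = 21196.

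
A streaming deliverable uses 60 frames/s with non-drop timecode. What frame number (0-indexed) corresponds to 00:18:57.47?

frame 68267

Total seconds to the label: (0 × 3600 + 18 × 60 + 57) = 1137.
Frame index = 1137 × 60 + 47 = 68267.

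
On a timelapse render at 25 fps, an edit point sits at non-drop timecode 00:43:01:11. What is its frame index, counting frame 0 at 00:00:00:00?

Total seconds to the label: (0 × 3600 + 43 × 60 + 1) = 2581.
Frame index = 2581 × 25 + 11 = 64536.

64536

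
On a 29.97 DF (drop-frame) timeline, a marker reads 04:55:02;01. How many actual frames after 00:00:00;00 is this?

Complete 10-minute blocks: 29, each 17982 frames → 521478.
Remaining 5 whole minutes in the current block: 1800 + 4 × 1798 = 8992 frames.
Within the current minute: 2 × 30 + 1 − 2 = 59 (labels ;00/;01 skipped at this minute). Total = 521478 + 8992 + 59 = 530529.

530529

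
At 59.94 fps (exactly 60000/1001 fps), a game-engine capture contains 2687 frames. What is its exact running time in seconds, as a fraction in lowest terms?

Running time = 2687 ÷ (60000/1001) = 2687 × 1001/60000 = 2689687/60000 s.

2689687/60000 seconds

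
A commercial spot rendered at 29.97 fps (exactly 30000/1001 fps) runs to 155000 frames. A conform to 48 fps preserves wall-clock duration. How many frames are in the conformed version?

248248 frames

Target frames = source frames × (target rate / source rate) = 155000 × (48)/(30000/1001) = 155000 × 1001/625 = 248248.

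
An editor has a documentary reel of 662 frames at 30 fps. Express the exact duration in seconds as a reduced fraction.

331/15 seconds

Running time = 662 ÷ (30) = 662 × 1/30 = 331/15 s.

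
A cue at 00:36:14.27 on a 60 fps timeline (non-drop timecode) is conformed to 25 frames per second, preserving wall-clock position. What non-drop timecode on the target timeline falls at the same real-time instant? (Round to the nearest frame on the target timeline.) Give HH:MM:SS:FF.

00:36:14:11

Source frame index: (0×3600 + 36×60 + 14) × 60 + 27 = 130467.
Real time: 130467 / (60) = 43489/20 s.
Target frame: (43489/20) × (25) = 217445/4 ≈ 54361.250 → 54361.
At 25 labels/s: frame 54361 → 00:36:14:11.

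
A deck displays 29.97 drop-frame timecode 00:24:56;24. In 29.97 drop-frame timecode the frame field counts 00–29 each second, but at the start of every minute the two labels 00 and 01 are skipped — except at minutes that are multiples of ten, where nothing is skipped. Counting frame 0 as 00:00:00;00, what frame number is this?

Complete 10-minute blocks: 2, each 17982 frames → 35964.
Remaining 4 whole minutes in the current block: 1800 + 3 × 1798 = 7194 frames.
Within the current minute: 56 × 30 + 24 − 2 = 1702 (labels ;00/;01 skipped at this minute). Total = 35964 + 7194 + 1702 = 44860.

44860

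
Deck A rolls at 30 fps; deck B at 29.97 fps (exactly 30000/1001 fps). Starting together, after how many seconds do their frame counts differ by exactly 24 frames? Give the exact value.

800.8 seconds

The gap grows by |30000/1001 − 30| = 30/1001 frames per second.
Time for a 24-frame gap: 24 ÷ (30/1001) = 800.8 s.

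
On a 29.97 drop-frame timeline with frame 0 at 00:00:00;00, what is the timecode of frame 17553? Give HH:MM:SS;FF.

00:09:45;21

Each 10-minute DF block holds 10 × 60 × 30 − 9 × 2 = 17982 frames. 17553 ÷ 17982 → 0 full blocks, remainder 17553.
Within the partial block the first minute is 1800 frames and each further minute 1798, so 9 further minute boundaries passed. Total skipped labels = 18 × 0 + 2 × 9 = 18.
Non-drop label index = 17553 + 18 = 17571; at 30 labels/s that is 00:09:45:21, i.e. DF 00:09:45;21.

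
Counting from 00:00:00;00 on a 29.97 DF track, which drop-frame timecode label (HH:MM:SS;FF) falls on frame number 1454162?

Ten DF minutes hold 17982 frames, so frame 1454162 lies in block 80 (frames 1438560–1456541) with 15602 frames into that block.
The block's first minute is 1800 frames and the rest 1798 each; 15602 frames reaches minute 8, so 80 × 18 + 8 × 2 = 1456 labels have been skipped so far.
Adding those back, label number 1454162 + 1456 = 1455618 at 30 labels/s is 48520 s + 18 f = 13 h 28 min 40 s frame 18, i.e. 13:28:40;18.

13:28:40;18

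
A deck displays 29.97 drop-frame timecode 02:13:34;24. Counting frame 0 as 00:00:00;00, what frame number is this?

240204

As if non-drop at 30 labels/s: (2 × 3600 + 13 × 60 + 34) × 30 + 24 = 240444.
Minute boundaries passed: 133; those not divisible by 10: 133 − 13 = 120; dropped labels = 2 × 120 = 240.
Actual frame index = 240444 − 240 = 240204.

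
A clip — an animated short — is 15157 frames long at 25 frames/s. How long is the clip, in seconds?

606.28 seconds

Running time = 15157 / (25) = 606.28 s.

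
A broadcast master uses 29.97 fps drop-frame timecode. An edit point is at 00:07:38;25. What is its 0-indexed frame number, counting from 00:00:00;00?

As if non-drop at 30 labels/s: (0 × 3600 + 7 × 60 + 38) × 30 + 25 = 13765.
Minute boundaries passed: 7; those not divisible by 10: 7 − 0 = 7; dropped labels = 2 × 7 = 14.
Actual frame index = 13765 − 14 = 13751.

13751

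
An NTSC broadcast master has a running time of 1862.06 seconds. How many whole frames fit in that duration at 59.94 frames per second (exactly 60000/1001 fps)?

Frames = 1862.06 × 60000/1001 = 111723600/1001 ≈ 111611.9880.
Complete frames: 111611.

111611 frames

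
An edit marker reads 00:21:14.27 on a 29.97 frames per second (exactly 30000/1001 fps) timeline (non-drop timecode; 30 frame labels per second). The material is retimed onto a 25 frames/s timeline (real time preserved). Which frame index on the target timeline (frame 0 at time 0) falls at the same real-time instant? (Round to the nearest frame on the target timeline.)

frame 31904

Source frame index: (0×3600 + 21×60 + 14) × 30 + 27 = 38247.
Real time: 38247 / (30000/1001) = 12761749/10000 s.
Target frame: (12761749/10000) × (25) = 12761749/400 ≈ 31904.373 → 31904.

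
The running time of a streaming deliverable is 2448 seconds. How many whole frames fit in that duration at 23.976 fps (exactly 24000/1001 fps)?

58693 frames

Frames = 2448 × 24000/1001 = 58752000/1001 ≈ 58693.3067.
Complete frames: 58693.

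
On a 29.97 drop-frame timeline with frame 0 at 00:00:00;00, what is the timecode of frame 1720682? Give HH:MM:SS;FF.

15:56:53;14

Each 10-minute DF block holds 10 × 60 × 30 − 9 × 2 = 17982 frames. 1720682 ÷ 17982 → 95 full blocks, remainder 12392.
Within the partial block the first minute is 1800 frames and each further minute 1798, so 6 further minute boundaries passed. Total skipped labels = 18 × 95 + 2 × 6 = 1722.
Non-drop label index = 1720682 + 1722 = 1722404; at 30 labels/s that is 15:56:53:14, i.e. DF 15:56:53;14.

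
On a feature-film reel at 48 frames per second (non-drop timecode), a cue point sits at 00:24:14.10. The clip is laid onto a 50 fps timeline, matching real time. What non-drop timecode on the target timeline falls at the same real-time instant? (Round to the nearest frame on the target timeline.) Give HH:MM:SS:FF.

Source frame index: (0×3600 + 24×60 + 14) × 48 + 10 = 69802.
Real time: 69802 / (48) = 34901/24 s.
Target frame: (34901/24) × (50) = 872525/12 ≈ 72710.417 → 72710.
At 50 labels/s: frame 72710 → 00:24:14:10.

00:24:14:10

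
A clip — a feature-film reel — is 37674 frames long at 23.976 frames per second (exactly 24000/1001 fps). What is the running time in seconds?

Running time = 37674 / (24000/1001) = 1571.31975 s.

1571.31975 seconds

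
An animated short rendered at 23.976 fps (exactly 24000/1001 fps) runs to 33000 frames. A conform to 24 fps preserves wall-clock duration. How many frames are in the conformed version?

Target frames = source frames × (target rate / source rate) = 33000 × (24)/(24000/1001) = 33000 × 1001/1000 = 33033.

33033 frames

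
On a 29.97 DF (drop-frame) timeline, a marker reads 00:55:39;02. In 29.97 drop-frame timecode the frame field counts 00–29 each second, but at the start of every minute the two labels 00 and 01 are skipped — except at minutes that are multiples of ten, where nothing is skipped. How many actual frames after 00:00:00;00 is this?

100072

Complete 10-minute blocks: 5, each 17982 frames → 89910.
Remaining 5 whole minutes in the current block: 1800 + 4 × 1798 = 8992 frames.
Within the current minute: 39 × 30 + 2 − 2 = 1170 (labels ;00/;01 skipped at this minute). Total = 89910 + 8992 + 1170 = 100072.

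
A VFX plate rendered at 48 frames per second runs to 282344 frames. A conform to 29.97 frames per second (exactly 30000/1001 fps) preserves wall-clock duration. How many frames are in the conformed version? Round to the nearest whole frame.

Frames at target rate = 282344 × (30000/1001) / (48) = 176465000/1001 ≈ 176288.711.
Nearest whole frame: 176289.

176289 frames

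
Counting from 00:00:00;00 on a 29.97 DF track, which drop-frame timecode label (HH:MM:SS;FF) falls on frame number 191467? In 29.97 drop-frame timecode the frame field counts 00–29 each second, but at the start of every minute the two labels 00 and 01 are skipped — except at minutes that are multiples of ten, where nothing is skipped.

01:46:28;19

Ten DF minutes hold 17982 frames, so frame 191467 lies in block 10 (frames 179820–197801) with 11647 frames into that block.
The block's first minute is 1800 frames and the rest 1798 each; 11647 frames reaches minute 6, so 10 × 18 + 6 × 2 = 192 labels have been skipped so far.
Adding those back, label number 191467 + 192 = 191659 at 30 labels/s is 6388 s + 19 f = 1 h 46 min 28 s frame 19, i.e. 01:46:28;19.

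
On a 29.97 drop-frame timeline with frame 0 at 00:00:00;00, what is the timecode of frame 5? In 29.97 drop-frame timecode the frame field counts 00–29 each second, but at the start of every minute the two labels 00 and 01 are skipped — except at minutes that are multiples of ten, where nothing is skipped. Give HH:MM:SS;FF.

Ten DF minutes hold 17982 frames, so frame 5 lies in block 0 (frames 0–17981) with 5 frames into that block.
The block's first minute is 1800 frames and the rest 1798 each; 5 frames reaches minute 0, so 0 × 18 + 0 × 2 = 0 labels have been skipped so far.
Adding those back, label number 5 + 0 = 5 at 30 labels/s is 0 s + 5 f = 0 h 0 min 0 s frame 5, i.e. 00:00:00;05.

00:00:00;05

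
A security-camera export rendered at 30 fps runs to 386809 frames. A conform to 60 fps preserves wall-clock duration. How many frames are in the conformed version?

773618 frames

Target frames = source frames × (target rate / source rate) = 386809 × (60)/(30) = 386809 × 2 = 773618.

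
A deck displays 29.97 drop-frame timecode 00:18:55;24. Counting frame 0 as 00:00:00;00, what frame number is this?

As if non-drop at 30 labels/s: (0 × 3600 + 18 × 60 + 55) × 30 + 24 = 34074.
Minute boundaries passed: 18; those not divisible by 10: 18 − 1 = 17; dropped labels = 2 × 17 = 34.
Actual frame index = 34074 − 34 = 34040.

34040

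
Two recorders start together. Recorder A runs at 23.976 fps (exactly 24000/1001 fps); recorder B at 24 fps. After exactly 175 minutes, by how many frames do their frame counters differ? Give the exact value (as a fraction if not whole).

36000/143 frames

175 min = 10500 s.
A emits 24000/1001 × 10500 = 36000000/143 frames; B emits 24 × 10500 = 252000.
Difference = 36000/143 frames (≈ 251.7483); B is ahead of A.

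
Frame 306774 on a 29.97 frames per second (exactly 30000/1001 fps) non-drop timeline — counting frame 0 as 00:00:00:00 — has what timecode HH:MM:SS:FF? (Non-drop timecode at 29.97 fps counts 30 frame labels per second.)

02:50:25:24

306774 ÷ 30 = 10225 full seconds, remainder 24 frames.
10225 s = 2 h 50 min 25 s.
Timecode: 02:50:25:24.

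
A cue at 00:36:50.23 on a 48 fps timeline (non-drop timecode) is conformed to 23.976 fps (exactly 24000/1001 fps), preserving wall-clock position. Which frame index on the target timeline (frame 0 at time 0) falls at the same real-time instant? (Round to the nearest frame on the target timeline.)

Source frame index: (0×3600 + 36×60 + 50) × 48 + 23 = 106103.
Real time: 106103 / (48) = 106103/48 s.
Target frame: (106103/48) × (24000/1001) = 53051500/1001 ≈ 52998.501 → 52999.

frame 52999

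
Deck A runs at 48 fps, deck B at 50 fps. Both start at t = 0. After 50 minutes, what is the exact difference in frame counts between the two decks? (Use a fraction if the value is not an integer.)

50 min = 3000 s.
A emits 48 × 3000 = 144000 frames; B emits 50 × 3000 = 150000.
Difference = 6000 frames; B is ahead of A.

6000 frames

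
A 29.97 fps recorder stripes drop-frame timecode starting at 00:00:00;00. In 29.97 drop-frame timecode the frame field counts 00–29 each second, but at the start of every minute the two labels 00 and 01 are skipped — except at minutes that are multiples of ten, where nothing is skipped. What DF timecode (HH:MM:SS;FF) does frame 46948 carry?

00:26:06;16

Ten DF minutes hold 17982 frames, so frame 46948 lies in block 2 (frames 35964–53945) with 10984 frames into that block.
The block's first minute is 1800 frames and the rest 1798 each; 10984 frames reaches minute 6, so 2 × 18 + 6 × 2 = 48 labels have been skipped so far.
Adding those back, label number 46948 + 48 = 46996 at 30 labels/s is 1566 s + 16 f = 0 h 26 min 6 s frame 16, i.e. 00:26:06;16.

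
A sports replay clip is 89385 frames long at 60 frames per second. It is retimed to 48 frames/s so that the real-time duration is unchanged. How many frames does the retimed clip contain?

Target frames = source frames × (target rate / source rate) = 89385 × (48)/(60) = 89385 × 4/5 = 71508.

71508 frames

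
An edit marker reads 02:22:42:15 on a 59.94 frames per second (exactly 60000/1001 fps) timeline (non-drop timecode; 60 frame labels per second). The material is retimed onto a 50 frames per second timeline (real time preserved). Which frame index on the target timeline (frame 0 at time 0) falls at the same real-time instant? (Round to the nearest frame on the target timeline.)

Source frame index: (2×3600 + 22×60 + 42) × 60 + 15 = 513735.
Real time: 513735 / (60000/1001) = 34283249/4000 s.
Target frame: (34283249/4000) × (50) = 34283249/80 ≈ 428540.612 → 428541.

frame 428541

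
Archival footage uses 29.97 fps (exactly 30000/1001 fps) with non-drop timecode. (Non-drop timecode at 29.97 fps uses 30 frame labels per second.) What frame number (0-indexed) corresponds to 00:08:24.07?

15127

Total seconds to the label: (0 × 3600 + 8 × 60 + 24) = 504.
Frame index = 504 × 30 + 7 = 15127.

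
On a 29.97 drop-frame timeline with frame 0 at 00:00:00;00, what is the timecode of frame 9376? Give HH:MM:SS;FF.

Ten DF minutes hold 17982 frames, so frame 9376 lies in block 0 (frames 0–17981) with 9376 frames into that block.
The block's first minute is 1800 frames and the rest 1798 each; 9376 frames reaches minute 5, so 0 × 18 + 5 × 2 = 10 labels have been skipped so far.
Adding those back, label number 9376 + 10 = 9386 at 30 labels/s is 312 s + 26 f = 0 h 5 min 12 s frame 26, i.e. 00:05:12;26.

00:05:12;26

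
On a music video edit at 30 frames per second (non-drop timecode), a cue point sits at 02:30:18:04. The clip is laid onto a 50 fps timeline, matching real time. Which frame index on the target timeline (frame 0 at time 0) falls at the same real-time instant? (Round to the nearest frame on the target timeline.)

frame 450907

Source frame index: (2×3600 + 30×60 + 18) × 30 + 4 = 270544.
Real time: 270544 / (30) = 135272/15 s.
Target frame: (135272/15) × (50) = 1352720/3 ≈ 450906.667 → 450907.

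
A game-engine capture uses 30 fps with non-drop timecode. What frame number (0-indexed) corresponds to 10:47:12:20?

Total seconds to the label: (10 × 3600 + 47 × 60 + 12) = 38832.
Frame index = 38832 × 30 + 20 = 1164980.

frame 1164980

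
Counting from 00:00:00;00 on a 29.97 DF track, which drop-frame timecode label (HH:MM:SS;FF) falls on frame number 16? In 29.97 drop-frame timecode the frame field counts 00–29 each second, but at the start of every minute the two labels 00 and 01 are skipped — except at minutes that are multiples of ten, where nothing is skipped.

Ten DF minutes hold 17982 frames, so frame 16 lies in block 0 (frames 0–17981) with 16 frames into that block.
The block's first minute is 1800 frames and the rest 1798 each; 16 frames reaches minute 0, so 0 × 18 + 0 × 2 = 0 labels have been skipped so far.
Adding those back, label number 16 + 0 = 16 at 30 labels/s is 0 s + 16 f = 0 h 0 min 0 s frame 16, i.e. 00:00:00;16.

00:00:00;16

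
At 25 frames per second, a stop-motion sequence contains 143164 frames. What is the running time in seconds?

5726.56 seconds

Running time = 143164 / (25) = 5726.56 s.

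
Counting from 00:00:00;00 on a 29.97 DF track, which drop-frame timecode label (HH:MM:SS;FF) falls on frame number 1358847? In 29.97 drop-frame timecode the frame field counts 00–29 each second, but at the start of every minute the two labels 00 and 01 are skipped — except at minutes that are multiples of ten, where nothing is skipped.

Each 10-minute DF block holds 10 × 60 × 30 − 9 × 2 = 17982 frames. 1358847 ÷ 17982 → 75 full blocks, remainder 10197.
Within the partial block the first minute is 1800 frames and each further minute 1798, so 5 further minute boundaries passed. Total skipped labels = 18 × 75 + 2 × 5 = 1360.
Non-drop label index = 1358847 + 1360 = 1360207; at 30 labels/s that is 12:35:40:07, i.e. DF 12:35:40;07.

12:35:40;07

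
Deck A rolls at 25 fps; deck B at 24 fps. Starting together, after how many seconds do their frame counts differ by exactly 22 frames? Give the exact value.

22 seconds

The gap grows by |24 − 25| = 1 frame per second.
Time for a 22-frame gap: 22 ÷ (1) = 22 s.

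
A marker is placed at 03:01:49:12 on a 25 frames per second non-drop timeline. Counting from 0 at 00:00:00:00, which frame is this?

272737

Total seconds to the label: (3 × 3600 + 1 × 60 + 49) = 10909.
Frame index = 10909 × 25 + 12 = 272737.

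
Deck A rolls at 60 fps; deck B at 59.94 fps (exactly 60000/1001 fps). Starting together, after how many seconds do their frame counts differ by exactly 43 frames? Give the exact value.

43043/60 seconds

The gap grows by |60000/1001 − 60| = 60/1001 frames per second.
Time for a 43-frame gap: 43 ÷ (60/1001) = 43043/60 s.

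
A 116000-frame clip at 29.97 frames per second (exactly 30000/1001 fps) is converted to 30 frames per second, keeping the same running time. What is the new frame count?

Target frames = source frames × (target rate / source rate) = 116000 × (30)/(30000/1001) = 116000 × 1001/1000 = 116116.

116116 frames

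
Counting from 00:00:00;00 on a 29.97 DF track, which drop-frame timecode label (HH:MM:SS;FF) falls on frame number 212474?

Each 10-minute DF block holds 10 × 60 × 30 − 9 × 2 = 17982 frames. 212474 ÷ 17982 → 11 full blocks, remainder 14672.
Within the partial block the first minute is 1800 frames and each further minute 1798, so 8 further minute boundaries passed. Total skipped labels = 18 × 11 + 2 × 8 = 214.
Non-drop label index = 212474 + 214 = 212688; at 30 labels/s that is 01:58:09:18, i.e. DF 01:58:09;18.

01:58:09;18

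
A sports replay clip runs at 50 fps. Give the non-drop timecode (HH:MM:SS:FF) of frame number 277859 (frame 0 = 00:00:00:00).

277859 ÷ 50 = 5557 full seconds, remainder 9 frames.
5557 s = 1 h 32 min 37 s.
Timecode: 01:32:37:09.

01:32:37:09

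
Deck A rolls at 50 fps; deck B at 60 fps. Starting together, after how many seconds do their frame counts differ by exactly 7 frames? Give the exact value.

The gap grows by |60 − 50| = 10 frames per second.
Time for a 7-frame gap: 7 ÷ (10) = 0.7 s.

0.7 seconds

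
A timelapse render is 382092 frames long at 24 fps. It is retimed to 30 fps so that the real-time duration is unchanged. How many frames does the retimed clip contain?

477615 frames

Target frames = source frames × (target rate / source rate) = 382092 × (30)/(24) = 382092 × 5/4 = 477615.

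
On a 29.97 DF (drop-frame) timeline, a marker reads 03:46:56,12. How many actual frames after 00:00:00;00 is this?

408084

As if non-drop at 30 labels/s: (3 × 3600 + 46 × 60 + 56) × 30 + 12 = 408492.
Minute boundaries passed: 226; those not divisible by 10: 226 − 22 = 204; dropped labels = 2 × 204 = 408.
Actual frame index = 408492 − 408 = 408084.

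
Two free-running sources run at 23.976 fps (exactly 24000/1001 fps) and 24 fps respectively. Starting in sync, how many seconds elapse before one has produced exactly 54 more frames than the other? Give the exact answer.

2252.25 seconds

The gap grows by |24 − 24000/1001| = 24/1001 frames per second.
Time for a 54-frame gap: 54 ÷ (24/1001) = 2252.25 s.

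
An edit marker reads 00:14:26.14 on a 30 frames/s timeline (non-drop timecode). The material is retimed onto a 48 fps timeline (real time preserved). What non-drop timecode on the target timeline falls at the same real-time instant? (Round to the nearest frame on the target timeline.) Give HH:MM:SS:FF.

00:14:26:22

Source frame index: (0×3600 + 14×60 + 26) × 30 + 14 = 25994.
Real time: 25994 / (30) = 12997/15 s.
Target frame: (12997/15) × (48) = 207952/5 ≈ 41590.400 → 41590.
At 48 labels/s: frame 41590 → 00:14:26:22.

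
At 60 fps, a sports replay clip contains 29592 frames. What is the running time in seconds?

493.2 seconds

Running time = 29592 / (60) = 493.2 s.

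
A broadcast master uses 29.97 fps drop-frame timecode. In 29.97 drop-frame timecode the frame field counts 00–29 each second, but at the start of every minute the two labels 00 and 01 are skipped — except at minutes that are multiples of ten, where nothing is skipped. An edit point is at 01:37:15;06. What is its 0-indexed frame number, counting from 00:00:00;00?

Complete 10-minute blocks: 9, each 17982 frames → 161838.
Remaining 7 whole minutes in the current block: 1800 + 6 × 1798 = 12588 frames.
Within the current minute: 15 × 30 + 6 − 2 = 454 (labels ;00/;01 skipped at this minute). Total = 161838 + 12588 + 454 = 174880.

174880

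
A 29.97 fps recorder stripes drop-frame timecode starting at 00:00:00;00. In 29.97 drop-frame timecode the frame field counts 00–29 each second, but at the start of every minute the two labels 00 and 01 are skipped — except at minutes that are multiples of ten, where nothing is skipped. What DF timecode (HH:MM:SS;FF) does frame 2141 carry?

00:01:11;13

Each 10-minute DF block holds 10 × 60 × 30 − 9 × 2 = 17982 frames. 2141 ÷ 17982 → 0 full blocks, remainder 2141.
Within the partial block the first minute is 1800 frames and each further minute 1798, so 1 further minute boundary passed. Total skipped labels = 18 × 0 + 2 × 1 = 2.
Non-drop label index = 2141 + 2 = 2143; at 30 labels/s that is 00:01:11:13, i.e. DF 00:01:11;13.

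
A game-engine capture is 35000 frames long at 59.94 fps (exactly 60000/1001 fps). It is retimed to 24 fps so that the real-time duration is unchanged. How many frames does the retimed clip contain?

14014 frames

Target frames = source frames × (target rate / source rate) = 35000 × (24)/(60000/1001) = 35000 × 1001/2500 = 14014.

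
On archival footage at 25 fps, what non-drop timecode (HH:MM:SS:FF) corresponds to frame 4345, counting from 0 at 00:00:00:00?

4345 ÷ 25 = 173 full seconds, remainder 20 frames.
173 s = 0 h 2 min 53 s.
Timecode: 00:02:53:20.

00:02:53:20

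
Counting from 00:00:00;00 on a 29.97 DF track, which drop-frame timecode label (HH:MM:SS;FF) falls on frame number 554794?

Each 10-minute DF block holds 10 × 60 × 30 − 9 × 2 = 17982 frames. 554794 ÷ 17982 → 30 full blocks, remainder 15334.
Within the partial block the first minute is 1800 frames and each further minute 1798, so 8 further minute boundaries passed. Total skipped labels = 18 × 30 + 2 × 8 = 556.
Non-drop label index = 554794 + 556 = 555350; at 30 labels/s that is 05:08:31:20, i.e. DF 05:08:31;20.

05:08:31;20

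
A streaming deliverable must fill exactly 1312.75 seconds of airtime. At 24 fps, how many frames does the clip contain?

31506 frames

Frames = 1312.75 × 24 = 31506.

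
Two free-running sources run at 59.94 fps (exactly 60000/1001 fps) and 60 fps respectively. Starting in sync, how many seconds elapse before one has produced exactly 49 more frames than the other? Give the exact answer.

The gap grows by |60 − 60000/1001| = 60/1001 frames per second.
Time for a 49-frame gap: 49 ÷ (60/1001) = 49049/60 s.

49049/60 seconds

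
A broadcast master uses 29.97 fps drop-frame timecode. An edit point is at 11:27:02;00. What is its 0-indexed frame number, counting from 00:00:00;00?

As if non-drop at 30 labels/s: (11 × 3600 + 27 × 60 + 2) × 30 + 0 = 1236660.
Minute boundaries passed: 687; those not divisible by 10: 687 − 68 = 619; dropped labels = 2 × 619 = 1238.
Actual frame index = 1236660 − 1238 = 1235422.

1235422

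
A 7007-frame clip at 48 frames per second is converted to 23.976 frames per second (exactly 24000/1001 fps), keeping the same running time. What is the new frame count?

Target frames = source frames × (target rate / source rate) = 7007 × (24000/1001)/(48) = 7007 × 500/1001 = 3500.

3500 frames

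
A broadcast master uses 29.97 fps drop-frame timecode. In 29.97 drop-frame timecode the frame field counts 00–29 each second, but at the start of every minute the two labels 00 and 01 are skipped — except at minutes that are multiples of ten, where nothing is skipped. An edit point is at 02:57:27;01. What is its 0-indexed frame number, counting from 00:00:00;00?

As if non-drop at 30 labels/s: (2 × 3600 + 57 × 60 + 27) × 30 + 1 = 319411.
Minute boundaries passed: 177; those not divisible by 10: 177 − 17 = 160; dropped labels = 2 × 160 = 320.
Actual frame index = 319411 − 320 = 319091.

319091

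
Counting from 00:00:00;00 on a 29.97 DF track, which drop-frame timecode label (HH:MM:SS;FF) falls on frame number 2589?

Ten DF minutes hold 17982 frames, so frame 2589 lies in block 0 (frames 0–17981) with 2589 frames into that block.
The block's first minute is 1800 frames and the rest 1798 each; 2589 frames reaches minute 1, so 0 × 18 + 1 × 2 = 2 labels have been skipped so far.
Adding those back, label number 2589 + 2 = 2591 at 30 labels/s is 86 s + 11 f = 0 h 1 min 26 s frame 11, i.e. 00:01:26;11.

00:01:26;11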